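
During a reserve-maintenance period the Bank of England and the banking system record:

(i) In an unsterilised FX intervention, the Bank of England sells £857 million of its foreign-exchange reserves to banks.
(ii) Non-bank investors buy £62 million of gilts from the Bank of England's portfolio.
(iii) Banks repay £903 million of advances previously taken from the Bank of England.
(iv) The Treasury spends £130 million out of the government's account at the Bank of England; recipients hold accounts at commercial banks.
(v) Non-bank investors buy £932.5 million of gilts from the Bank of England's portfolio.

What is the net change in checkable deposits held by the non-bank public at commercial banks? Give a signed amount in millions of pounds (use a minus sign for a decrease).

-£864.5 million

Bank of England balance sheet:
  Assets:      Securities −£994.5M, Loans to banks −£903M, Foreign assets −£857M
  Liabilities: Bank reserves −£2624.5M, Government deposits −£130M
Commercial banking system:
  Assets:      Reserves at CB −£2624.5M, Foreign assets +£857M
  Liabilities: Checkable deposits −£864.5M, Borrowings from CB −£903M
So the change in checkable deposits held by the non-bank public at commercial banks is -£864.5 million.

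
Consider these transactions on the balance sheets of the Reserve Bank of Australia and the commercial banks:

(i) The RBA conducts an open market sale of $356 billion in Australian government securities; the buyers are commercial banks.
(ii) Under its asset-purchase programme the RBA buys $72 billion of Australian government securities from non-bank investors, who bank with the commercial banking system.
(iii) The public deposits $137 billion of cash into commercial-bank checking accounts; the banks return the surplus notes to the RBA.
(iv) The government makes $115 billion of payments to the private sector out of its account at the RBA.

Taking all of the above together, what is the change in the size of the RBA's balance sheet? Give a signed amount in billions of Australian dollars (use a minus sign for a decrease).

-$284 billion

OMO sale (to banks) $356 billion: an RBA asset is shed → −$356B.
Asset purchase (from non-banks) $72 billion: an RBA asset is acquired → +$72B.
Currency deposit $137 billion: only the composition of liabilities changes → 0.
Government spending $115 billion: only the composition of liabilities changes → 0.
Net: −356 + 72 + 0 + 0 = -$284 billion.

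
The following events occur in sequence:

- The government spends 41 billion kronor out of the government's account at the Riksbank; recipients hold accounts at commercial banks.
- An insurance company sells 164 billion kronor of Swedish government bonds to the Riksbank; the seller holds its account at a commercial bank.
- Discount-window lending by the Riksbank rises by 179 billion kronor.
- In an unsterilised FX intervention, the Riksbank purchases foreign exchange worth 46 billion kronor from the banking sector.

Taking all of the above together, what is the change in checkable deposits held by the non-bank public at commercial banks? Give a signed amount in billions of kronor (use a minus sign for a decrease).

Riksbank balance sheet:
  Assets:      Securities +164B, Loans to banks +179B, Foreign assets +46B
  Liabilities: Bank reserves +430B, Government deposits −41B
Commercial banking system:
  Assets:      Reserves at CB +430B, Foreign assets −46B
  Liabilities: Checkable deposits +205B, Borrowings from CB +179B
So the change in checkable deposits held by the non-bank public at commercial banks is +205 billion.

+205 billion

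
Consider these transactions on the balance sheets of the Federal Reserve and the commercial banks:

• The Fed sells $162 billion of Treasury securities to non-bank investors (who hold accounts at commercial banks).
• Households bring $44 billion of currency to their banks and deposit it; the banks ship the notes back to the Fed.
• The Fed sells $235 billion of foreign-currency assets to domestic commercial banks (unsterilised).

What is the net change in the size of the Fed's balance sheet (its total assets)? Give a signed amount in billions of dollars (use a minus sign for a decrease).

Fed balance sheet:
  Assets:      Securities −$162B, Foreign assets −$235B
  Liabilities: Bank reserves −$353B, Currency in circulation −$44B
Commercial banking system:
  Assets:      Reserves at CB −$353B, Foreign assets +$235B
  Liabilities: Checkable deposits −$118B
Change in total Fed assets = -$397 billion.

-$397 billion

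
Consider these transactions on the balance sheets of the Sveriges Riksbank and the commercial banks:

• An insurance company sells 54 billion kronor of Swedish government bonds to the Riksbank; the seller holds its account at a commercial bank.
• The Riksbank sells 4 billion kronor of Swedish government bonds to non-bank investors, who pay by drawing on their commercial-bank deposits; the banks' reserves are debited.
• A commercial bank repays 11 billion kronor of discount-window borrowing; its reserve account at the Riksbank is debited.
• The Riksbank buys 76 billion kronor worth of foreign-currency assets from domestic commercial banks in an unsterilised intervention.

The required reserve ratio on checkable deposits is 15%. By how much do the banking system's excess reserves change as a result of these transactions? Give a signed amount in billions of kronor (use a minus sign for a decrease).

Asset purchase (from non-banks) 54 billion kronor: reserves +54B, deposits +54B.
Asset sale (to non-banks) 4 billion kronor: reserves −4B, deposits −4B.
Discount-window repayment 11 billion kronor: reserves −11B, deposits 0.
FX purchase 76 billion kronor: reserves +76B, deposits 0.
Totals: Δreserves = +115B, Δdeposits = +50B.
Δrequired reserves = 15% × +50B = +7.5B.
Δexcess reserves = Δreserves − Δrequired = +115B − (+7.5B) = +107.5 billion.

+107.5 billion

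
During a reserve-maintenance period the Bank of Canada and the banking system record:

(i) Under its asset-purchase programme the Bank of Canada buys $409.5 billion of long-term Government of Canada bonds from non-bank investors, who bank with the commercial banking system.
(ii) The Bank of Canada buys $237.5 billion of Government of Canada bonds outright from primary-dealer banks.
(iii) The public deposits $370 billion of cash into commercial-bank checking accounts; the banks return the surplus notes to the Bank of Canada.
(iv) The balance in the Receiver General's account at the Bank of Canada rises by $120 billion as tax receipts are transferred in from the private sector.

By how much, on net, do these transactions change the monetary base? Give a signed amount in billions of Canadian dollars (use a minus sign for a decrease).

+$527 billion

Bank of Canada balance sheet:
  Assets:      Securities +$647B
  Liabilities: Bank reserves +$897B, Currency in circulation −$370B, Government deposits +$120B
Commercial banking system:
  Assets:      Reserves at CB +$897B, Securities −$237.5B
  Liabilities: Checkable deposits +$659.5B
Monetary base = currency + reserves: −$370B + (+$897B) = +$527 billion.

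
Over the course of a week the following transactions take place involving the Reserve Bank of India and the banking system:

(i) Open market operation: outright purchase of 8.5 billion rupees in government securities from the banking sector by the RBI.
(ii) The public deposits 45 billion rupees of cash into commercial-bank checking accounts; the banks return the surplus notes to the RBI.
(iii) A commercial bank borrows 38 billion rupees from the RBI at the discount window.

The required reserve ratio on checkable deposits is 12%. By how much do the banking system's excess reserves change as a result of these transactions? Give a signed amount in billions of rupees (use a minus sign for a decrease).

+86.1 billion

OMO purchase (from banks) 8.5 billion rupees: reserves +8.5B, deposits 0.
Currency deposit 45 billion rupees: reserves +45B, deposits +45B.
Discount-window loan 38 billion rupees: reserves +38B, deposits 0.
Totals: Δreserves = +91.5B, Δdeposits = +45B.
Δrequired reserves = 12% × +45B = +5.4B.
Δexcess reserves = Δreserves − Δrequired = +91.5B − (+5.4B) = +86.1 billion.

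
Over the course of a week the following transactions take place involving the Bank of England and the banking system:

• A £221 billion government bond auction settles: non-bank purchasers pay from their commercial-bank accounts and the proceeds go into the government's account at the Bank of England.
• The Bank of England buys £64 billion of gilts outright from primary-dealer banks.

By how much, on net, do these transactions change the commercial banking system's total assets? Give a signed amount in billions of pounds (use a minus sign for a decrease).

-£221 billion

Bank of England balance sheet:
  Assets:      Securities +£64B
  Liabilities: Bank reserves −£157B, Government deposits +£221B
Commercial banking system:
  Assets:      Reserves at CB −£157B, Securities −£64B
  Liabilities: Checkable deposits −£221B
Change in total bank assets = -£221 billion.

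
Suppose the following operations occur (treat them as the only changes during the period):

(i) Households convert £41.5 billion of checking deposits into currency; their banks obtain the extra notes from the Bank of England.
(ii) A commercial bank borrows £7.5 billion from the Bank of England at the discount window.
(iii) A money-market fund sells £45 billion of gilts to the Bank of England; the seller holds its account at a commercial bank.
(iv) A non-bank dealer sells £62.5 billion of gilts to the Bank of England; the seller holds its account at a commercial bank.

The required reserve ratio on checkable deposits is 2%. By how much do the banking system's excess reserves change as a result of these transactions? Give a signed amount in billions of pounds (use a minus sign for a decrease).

+£72.18 billion

Currency withdrawal £41.5 billion: reserves −£41.5B, deposits −£41.5B.
Discount-window loan £7.5 billion: reserves +£7.5B, deposits 0.
Asset purchase (from non-banks) £45 billion: reserves +£45B, deposits +£45B.
Asset purchase (from non-banks) £62.5 billion: reserves +£62.5B, deposits +£62.5B.
Totals: Δreserves = +£73.5B, Δdeposits = +£66B.
Δrequired reserves = 2% × +£66B = +£1.32B.
Δexcess reserves = Δreserves − Δrequired = +£73.5B − (+£1.32B) = +£72.18 billion.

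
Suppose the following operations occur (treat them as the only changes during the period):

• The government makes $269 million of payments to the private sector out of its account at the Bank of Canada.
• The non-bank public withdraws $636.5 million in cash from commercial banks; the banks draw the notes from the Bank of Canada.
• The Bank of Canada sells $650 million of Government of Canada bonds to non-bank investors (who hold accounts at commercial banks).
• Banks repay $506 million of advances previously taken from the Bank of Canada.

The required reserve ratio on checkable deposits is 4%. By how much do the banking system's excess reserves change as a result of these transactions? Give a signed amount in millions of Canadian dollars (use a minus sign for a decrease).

-$1482.8 million

Government spending $269 million: reserves +$269M, deposits +$269M.
Currency withdrawal $636.5 million: reserves −$636.5M, deposits −$636.5M.
Asset sale (to non-banks) $650 million: reserves −$650M, deposits −$650M.
Discount-window repayment $506 million: reserves −$506M, deposits 0.
Totals: Δreserves = −$1523.5M, Δdeposits = −$1017.5M.
Δrequired reserves = 4% × −$1017.5M = −$40.7M.
Δexcess reserves = Δreserves − Δrequired = −$1523.5M − (−$40.7M) = -$1482.8 million.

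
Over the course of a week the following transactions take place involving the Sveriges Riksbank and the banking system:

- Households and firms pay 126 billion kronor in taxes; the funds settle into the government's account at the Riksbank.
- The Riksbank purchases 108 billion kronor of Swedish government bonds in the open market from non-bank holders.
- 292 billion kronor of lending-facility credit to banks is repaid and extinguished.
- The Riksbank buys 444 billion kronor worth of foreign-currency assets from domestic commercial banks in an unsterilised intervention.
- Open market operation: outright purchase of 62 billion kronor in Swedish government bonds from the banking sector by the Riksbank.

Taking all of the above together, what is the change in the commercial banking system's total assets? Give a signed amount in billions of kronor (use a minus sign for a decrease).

Government account inflow 126 billion kronor: bank balance sheets shrink → −126B.
Asset purchase (from non-banks) 108 billion kronor: bank balance sheets expand → +108B.
Discount-window repayment 292 billion kronor: bank balance sheets shrink → −292B.
FX purchase 444 billion kronor: just an asset swap on bank balance sheets → 0.
OMO purchase (from banks) 62 billion kronor: just an asset swap on bank balance sheets → 0.
Net: −126 + 108 − 292 + 0 + 0 = -310 billion.

-310 billion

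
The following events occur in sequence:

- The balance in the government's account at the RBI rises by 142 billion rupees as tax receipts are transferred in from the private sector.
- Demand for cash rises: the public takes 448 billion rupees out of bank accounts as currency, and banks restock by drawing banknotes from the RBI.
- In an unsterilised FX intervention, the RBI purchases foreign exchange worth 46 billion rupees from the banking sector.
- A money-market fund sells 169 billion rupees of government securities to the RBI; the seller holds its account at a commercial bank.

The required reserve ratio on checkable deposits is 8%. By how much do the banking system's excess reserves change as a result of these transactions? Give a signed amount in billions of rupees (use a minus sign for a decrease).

Government account inflow 142 billion rupees: reserves −142B, deposits −142B.
Currency withdrawal 448 billion rupees: reserves −448B, deposits −448B.
FX purchase 46 billion rupees: reserves +46B, deposits 0.
Asset purchase (from non-banks) 169 billion rupees: reserves +169B, deposits +169B.
Totals: Δreserves = −375B, Δdeposits = −421B.
Δrequired reserves = 8% × −421B = −33.68B.
Δexcess reserves = Δreserves − Δrequired = −375B − (−33.68B) = -341.32 billion.

-341.32 billion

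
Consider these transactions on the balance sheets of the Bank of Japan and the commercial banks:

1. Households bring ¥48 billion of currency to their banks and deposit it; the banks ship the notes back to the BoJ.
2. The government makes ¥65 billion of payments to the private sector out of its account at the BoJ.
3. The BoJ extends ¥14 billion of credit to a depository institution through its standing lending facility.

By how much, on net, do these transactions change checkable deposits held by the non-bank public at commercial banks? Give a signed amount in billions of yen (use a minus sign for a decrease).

Currency deposit ¥48 billion: non-bank counterparties' bank balances rise → +¥48B.
Government spending ¥65 billion: non-bank counterparties' bank balances rise → +¥65B.
Discount-window loan ¥14 billion: the counterparty is a bank, so public deposits are unchanged → 0.
Net: 48 + 65 + 0 = +¥113 billion.

+¥113 billion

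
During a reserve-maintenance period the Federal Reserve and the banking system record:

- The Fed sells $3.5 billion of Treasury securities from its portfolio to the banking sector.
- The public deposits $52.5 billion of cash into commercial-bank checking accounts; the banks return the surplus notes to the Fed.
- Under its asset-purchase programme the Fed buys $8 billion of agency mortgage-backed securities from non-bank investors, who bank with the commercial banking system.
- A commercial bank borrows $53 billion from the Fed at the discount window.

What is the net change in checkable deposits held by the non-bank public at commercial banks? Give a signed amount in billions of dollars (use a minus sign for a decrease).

OMO sale (to banks) $3.5 billion: the counterparty is a bank, so public deposits are unchanged → 0.
Currency deposit $52.5 billion: non-bank counterparties' bank balances rise → +$52.5B.
Asset purchase (from non-banks) $8 billion: non-bank counterparties' bank balances rise → +$8B.
Discount-window loan $53 billion: the counterparty is a bank, so public deposits are unchanged → 0.
Net: 0 + 52.5 + 8 + 0 = +$60.5 billion.

+$60.5 billion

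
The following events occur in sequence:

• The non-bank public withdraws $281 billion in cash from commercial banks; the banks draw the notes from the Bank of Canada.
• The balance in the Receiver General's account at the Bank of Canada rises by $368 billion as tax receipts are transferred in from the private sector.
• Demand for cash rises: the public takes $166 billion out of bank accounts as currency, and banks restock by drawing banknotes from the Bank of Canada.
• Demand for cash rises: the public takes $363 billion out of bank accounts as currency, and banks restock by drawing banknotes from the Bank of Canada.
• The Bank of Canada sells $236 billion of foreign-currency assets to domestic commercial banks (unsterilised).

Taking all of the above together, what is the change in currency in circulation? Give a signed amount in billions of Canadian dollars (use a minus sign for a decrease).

+$810 billion

Currency withdrawal $281 billion: notes leave the central bank → +$281B.
Government account inflow $368 billion: no currency enters or leaves circulation → 0.
Currency withdrawal $166 billion: notes leave the central bank → +$166B.
Currency withdrawal $363 billion: notes leave the central bank → +$363B.
FX sale $236 billion: no currency enters or leaves circulation → 0.
Net: 281 + 0 + 166 + 363 + 0 = +$810 billion.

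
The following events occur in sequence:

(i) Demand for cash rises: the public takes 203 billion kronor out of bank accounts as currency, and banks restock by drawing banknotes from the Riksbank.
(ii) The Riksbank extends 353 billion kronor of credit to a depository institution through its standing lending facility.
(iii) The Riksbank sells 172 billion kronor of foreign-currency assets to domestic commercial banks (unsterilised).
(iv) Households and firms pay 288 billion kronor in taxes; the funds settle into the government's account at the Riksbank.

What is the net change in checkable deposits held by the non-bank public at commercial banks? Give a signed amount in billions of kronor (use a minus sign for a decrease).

-491 billion

Riksbank balance sheet:
  Assets:      Loans to banks +353B, Foreign assets −172B
  Liabilities: Bank reserves −310B, Currency in circulation +203B, Government deposits +288B
Commercial banking system:
  Assets:      Reserves at CB −310B, Foreign assets +172B
  Liabilities: Checkable deposits −491B, Borrowings from CB +353B
So the change in checkable deposits held by the non-bank public at commercial banks is -491 billion.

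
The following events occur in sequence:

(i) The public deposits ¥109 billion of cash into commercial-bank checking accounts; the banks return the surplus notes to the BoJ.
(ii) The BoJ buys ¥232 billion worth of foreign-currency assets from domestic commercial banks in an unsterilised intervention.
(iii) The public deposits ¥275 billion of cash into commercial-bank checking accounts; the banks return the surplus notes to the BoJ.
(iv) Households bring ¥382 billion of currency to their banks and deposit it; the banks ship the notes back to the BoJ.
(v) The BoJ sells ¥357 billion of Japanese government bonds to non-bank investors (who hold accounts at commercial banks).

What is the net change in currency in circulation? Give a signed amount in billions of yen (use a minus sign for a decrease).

-¥766 billion

Currency deposit ¥109 billion: notes return to the central bank → −¥109B.
FX purchase ¥232 billion: no currency enters or leaves circulation → 0.
Currency deposit ¥275 billion: notes return to the central bank → −¥275B.
Currency deposit ¥382 billion: notes return to the central bank → −¥382B.
Asset sale (to non-banks) ¥357 billion: no currency enters or leaves circulation → 0.
Net: −109 + 0 − 275 − 382 + 0 = -¥766 billion.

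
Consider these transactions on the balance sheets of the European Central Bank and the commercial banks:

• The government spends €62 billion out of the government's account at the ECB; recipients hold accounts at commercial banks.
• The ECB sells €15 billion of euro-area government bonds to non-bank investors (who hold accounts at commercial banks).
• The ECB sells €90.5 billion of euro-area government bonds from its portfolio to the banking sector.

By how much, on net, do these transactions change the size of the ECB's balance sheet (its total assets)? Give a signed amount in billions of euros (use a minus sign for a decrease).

-€105.5 billion

Government spending €62 billion: only the composition of liabilities changes → 0.
Asset sale (to non-banks) €15 billion: an ECB asset is shed → −€15B.
OMO sale (to banks) €90.5 billion: an ECB asset is shed → −€90.5B.
Net: 0 − 15 − 90.5 = -€105.5 billion.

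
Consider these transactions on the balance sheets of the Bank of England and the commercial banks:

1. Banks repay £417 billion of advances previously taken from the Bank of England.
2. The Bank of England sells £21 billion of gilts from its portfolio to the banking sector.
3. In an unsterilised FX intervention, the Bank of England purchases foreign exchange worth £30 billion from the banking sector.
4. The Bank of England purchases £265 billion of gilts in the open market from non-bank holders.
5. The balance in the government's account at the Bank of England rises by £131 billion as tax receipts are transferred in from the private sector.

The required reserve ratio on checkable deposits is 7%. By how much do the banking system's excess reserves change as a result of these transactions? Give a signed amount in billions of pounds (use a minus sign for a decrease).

-£283.38 billion

Discount-window repayment £417 billion: reserves −£417B, deposits 0.
OMO sale (to banks) £21 billion: reserves −£21B, deposits 0.
FX purchase £30 billion: reserves +£30B, deposits 0.
Asset purchase (from non-banks) £265 billion: reserves +£265B, deposits +£265B.
Government account inflow £131 billion: reserves −£131B, deposits −£131B.
Totals: Δreserves = −£274B, Δdeposits = +£134B.
Δrequired reserves = 7% × +£134B = +£9.38B.
Δexcess reserves = Δreserves − Δrequired = −£274B − (+£9.38B) = -£283.38 billion.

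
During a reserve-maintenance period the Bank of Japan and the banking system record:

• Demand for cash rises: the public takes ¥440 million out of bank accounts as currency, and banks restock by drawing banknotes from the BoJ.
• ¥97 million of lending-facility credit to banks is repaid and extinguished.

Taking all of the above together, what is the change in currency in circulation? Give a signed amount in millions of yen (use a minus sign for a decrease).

+¥440 million

BoJ balance sheet:
  Assets:      Loans to banks −¥97M
  Liabilities: Bank reserves −¥537M, Currency in circulation +¥440M
Commercial banking system:
  Assets:      Reserves at CB −¥537M
  Liabilities: Checkable deposits −¥440M, Borrowings from CB −¥97M
So the change in currency in circulation is +¥440 million.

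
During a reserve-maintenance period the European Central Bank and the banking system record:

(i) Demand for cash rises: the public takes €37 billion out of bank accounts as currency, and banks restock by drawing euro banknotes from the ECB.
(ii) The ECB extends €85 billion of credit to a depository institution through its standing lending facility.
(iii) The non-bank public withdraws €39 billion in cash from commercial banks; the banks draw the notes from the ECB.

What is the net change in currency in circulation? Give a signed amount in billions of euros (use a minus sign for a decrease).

+€76 billion

ECB balance sheet:
  Assets:      Loans to banks +€85B
  Liabilities: Bank reserves +€9B, Currency in circulation +€76B
Commercial banking system:
  Assets:      Reserves at CB +€9B
  Liabilities: Checkable deposits −€76B, Borrowings from CB +€85B
So the change in currency in circulation is +€76 billion.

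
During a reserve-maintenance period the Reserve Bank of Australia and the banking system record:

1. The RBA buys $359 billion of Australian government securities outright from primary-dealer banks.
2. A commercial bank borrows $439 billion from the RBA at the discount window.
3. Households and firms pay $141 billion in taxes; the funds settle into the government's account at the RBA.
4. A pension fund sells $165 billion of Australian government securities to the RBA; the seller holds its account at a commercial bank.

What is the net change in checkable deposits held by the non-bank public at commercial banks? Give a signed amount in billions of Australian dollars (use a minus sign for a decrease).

RBA balance sheet:
  Assets:      Securities +$524B, Loans to banks +$439B
  Liabilities: Bank reserves +$822B, Government deposits +$141B
Commercial banking system:
  Assets:      Reserves at CB +$822B, Securities −$359B
  Liabilities: Checkable deposits +$24B, Borrowings from CB +$439B
So the change in checkable deposits held by the non-bank public at commercial banks is +$24 billion.

+$24 billion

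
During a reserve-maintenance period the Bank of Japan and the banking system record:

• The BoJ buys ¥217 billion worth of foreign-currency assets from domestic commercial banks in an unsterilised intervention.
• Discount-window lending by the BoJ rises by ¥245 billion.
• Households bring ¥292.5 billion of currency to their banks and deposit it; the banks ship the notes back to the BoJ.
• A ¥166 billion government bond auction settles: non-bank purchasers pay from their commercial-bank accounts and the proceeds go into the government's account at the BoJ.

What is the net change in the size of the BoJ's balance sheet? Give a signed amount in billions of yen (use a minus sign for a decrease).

+¥462 billion

FX purchase ¥217 billion: a BoJ asset is acquired → +¥217B.
Discount-window loan ¥245 billion: a BoJ asset is acquired → +¥245B.
Currency deposit ¥292.5 billion: only the composition of liabilities changes → 0.
Government account inflow ¥166 billion: only the composition of liabilities changes → 0.
Net: 217 + 245 + 0 + 0 = +¥462 billion.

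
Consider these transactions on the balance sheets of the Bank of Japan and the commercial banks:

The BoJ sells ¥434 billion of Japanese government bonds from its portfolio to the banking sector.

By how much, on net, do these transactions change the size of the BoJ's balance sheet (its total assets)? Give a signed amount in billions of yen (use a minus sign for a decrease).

OMO sale (to banks) ¥434 billion: a BoJ asset is shed → −¥434B.

-¥434 billion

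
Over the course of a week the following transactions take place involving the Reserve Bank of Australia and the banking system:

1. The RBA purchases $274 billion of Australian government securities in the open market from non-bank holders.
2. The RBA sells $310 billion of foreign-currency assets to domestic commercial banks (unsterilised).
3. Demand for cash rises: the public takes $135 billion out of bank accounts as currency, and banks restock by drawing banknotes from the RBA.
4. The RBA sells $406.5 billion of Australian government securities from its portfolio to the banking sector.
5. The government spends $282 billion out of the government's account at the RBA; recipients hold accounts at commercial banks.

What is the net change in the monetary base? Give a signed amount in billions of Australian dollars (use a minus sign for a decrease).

Asset purchase (from non-banks) $274 billion: RBA balance sheet expands → +$274B.
FX sale $310 billion: RBA balance sheet contracts → −$310B.
Currency withdrawal $135 billion: just a shift between currency and reserves — both are base money → 0.
OMO sale (to banks) $406.5 billion: RBA balance sheet contracts → −$406.5B.
Government spending $282 billion: a non-base liability converts back to reserves → +$282B.
Net: 274 − 310 + 0 − 406.5 + 282 = -$160.5 billion.

-$160.5 billion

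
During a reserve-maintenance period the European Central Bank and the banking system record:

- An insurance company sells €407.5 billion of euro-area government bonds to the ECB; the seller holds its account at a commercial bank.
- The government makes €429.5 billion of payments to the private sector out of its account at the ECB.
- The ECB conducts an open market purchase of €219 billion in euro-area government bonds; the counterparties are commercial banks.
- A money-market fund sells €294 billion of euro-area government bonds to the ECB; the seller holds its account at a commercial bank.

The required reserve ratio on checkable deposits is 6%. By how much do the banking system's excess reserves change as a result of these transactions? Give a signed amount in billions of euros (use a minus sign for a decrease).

Asset purchase (from non-banks) €407.5 billion: reserves +€407.5B, deposits +€407.5B.
Government spending €429.5 billion: reserves +€429.5B, deposits +€429.5B.
OMO purchase (from banks) €219 billion: reserves +€219B, deposits 0.
Asset purchase (from non-banks) €294 billion: reserves +€294B, deposits +€294B.
Totals: Δreserves = +€1350B, Δdeposits = +€1131B.
Δrequired reserves = 6% × +€1131B = +€67.86B.
Δexcess reserves = Δreserves − Δrequired = +€1350B − (+€67.86B) = +€1282.14 billion.

+€1282.14 billion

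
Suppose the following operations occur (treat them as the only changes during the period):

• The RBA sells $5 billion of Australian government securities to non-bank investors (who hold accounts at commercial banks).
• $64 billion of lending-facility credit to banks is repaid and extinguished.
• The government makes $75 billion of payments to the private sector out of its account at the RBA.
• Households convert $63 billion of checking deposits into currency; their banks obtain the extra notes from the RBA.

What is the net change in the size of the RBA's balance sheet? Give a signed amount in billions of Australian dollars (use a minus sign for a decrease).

RBA balance sheet:
  Assets:      Securities −$5B, Loans to banks −$64B
  Liabilities: Bank reserves −$57B, Currency in circulation +$63B, Government deposits −$75B
Commercial banking system:
  Assets:      Reserves at CB −$57B
  Liabilities: Checkable deposits +$7B, Borrowings from CB −$64B
Change in total RBA assets = -$69 billion.

-$69 billion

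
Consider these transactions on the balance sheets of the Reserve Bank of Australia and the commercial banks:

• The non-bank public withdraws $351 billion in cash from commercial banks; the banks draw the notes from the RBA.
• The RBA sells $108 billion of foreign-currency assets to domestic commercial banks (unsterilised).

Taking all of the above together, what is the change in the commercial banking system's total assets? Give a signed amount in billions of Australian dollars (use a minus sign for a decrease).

-$351 billion

Currency withdrawal $351 billion: bank balance sheets shrink → −$351B.
FX sale $108 billion: just an asset swap on bank balance sheets → 0.
Net: −351 + 0 = -$351 billion.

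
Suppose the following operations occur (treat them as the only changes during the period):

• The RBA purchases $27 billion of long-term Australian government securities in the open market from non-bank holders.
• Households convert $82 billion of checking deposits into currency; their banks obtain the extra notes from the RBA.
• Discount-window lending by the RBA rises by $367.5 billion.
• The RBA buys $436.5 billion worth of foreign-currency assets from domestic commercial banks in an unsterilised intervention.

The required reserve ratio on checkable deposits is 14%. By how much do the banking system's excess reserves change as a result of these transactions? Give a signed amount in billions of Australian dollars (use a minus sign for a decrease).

+$756.7 billion

Asset purchase (from non-banks) $27 billion: reserves +$27B, deposits +$27B.
Currency withdrawal $82 billion: reserves −$82B, deposits −$82B.
Discount-window loan $367.5 billion: reserves +$367.5B, deposits 0.
FX purchase $436.5 billion: reserves +$436.5B, deposits 0.
Totals: Δreserves = +$749B, Δdeposits = −$55B.
Δrequired reserves = 14% × −$55B = −$7.7B.
Δexcess reserves = Δreserves − Δrequired = +$749B − (−$7.7B) = +$756.7 billion.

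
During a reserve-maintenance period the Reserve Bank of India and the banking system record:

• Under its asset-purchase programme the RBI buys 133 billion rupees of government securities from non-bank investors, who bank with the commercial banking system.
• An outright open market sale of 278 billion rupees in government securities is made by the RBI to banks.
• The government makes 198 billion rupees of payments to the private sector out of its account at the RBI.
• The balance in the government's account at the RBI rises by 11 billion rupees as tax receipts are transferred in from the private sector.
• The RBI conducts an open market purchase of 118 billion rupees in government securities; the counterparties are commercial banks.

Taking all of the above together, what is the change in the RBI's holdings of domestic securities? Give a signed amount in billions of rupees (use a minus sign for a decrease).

Asset purchase (from non-banks) 133 billion rupees: securities added to the RBI's portfolio → +133B.
OMO sale (to banks) 278 billion rupees: securities removed from the RBI's portfolio → −278B.
Government spending 198 billion rupees: the RBI's securities portfolio is untouched → 0.
Government account inflow 11 billion rupees: the RBI's securities portfolio is untouched → 0.
OMO purchase (from banks) 118 billion rupees: securities added to the RBI's portfolio → +118B.
Net: 133 − 278 + 0 + 0 + 118 = -27 billion.

-27 billion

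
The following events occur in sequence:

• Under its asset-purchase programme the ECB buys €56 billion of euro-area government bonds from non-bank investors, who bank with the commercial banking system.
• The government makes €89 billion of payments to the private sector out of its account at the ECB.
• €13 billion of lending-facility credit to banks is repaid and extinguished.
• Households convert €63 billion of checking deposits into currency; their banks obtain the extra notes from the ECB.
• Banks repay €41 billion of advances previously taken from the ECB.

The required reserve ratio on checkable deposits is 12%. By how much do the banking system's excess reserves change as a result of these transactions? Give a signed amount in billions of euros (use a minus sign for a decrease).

Asset purchase (from non-banks) €56 billion: reserves +€56B, deposits +€56B.
Government spending €89 billion: reserves +€89B, deposits +€89B.
Discount-window repayment €13 billion: reserves −€13B, deposits 0.
Currency withdrawal €63 billion: reserves −€63B, deposits −€63B.
Discount-window repayment €41 billion: reserves −€41B, deposits 0.
Totals: Δreserves = +€28B, Δdeposits = +€82B.
Δrequired reserves = 12% × +€82B = +€9.84B.
Δexcess reserves = Δreserves − Δrequired = +€28B − (+€9.84B) = +€18.16 billion.

+€18.16 billion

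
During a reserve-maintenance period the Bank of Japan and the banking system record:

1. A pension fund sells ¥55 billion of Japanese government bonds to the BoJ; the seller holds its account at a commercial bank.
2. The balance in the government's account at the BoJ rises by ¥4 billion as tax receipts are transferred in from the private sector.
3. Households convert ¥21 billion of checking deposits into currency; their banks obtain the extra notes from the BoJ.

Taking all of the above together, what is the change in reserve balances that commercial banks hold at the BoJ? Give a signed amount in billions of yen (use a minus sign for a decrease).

BoJ balance sheet:
  Assets:      Securities +¥55B
  Liabilities: Bank reserves +¥30B, Currency in circulation +¥21B, Government deposits +¥4B
Commercial banking system:
  Assets:      Reserves at CB +¥30B
  Liabilities: Checkable deposits +¥30B
So the change in reserve balances that commercial banks hold at the BoJ is +¥30 billion.

+¥30 billion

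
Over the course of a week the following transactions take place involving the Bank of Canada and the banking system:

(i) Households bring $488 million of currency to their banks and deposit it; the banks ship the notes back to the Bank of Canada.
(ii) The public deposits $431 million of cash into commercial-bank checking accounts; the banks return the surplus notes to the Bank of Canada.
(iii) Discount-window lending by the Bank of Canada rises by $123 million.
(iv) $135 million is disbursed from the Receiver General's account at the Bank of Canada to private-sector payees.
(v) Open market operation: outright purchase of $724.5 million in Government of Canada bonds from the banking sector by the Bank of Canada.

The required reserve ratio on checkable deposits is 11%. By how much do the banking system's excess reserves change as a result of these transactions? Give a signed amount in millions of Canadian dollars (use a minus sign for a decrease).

Currency deposit $488 million: reserves +$488M, deposits +$488M.
Currency deposit $431 million: reserves +$431M, deposits +$431M.
Discount-window loan $123 million: reserves +$123M, deposits 0.
Government spending $135 million: reserves +$135M, deposits +$135M.
OMO purchase (from banks) $724.5 million: reserves +$724.5M, deposits 0.
Totals: Δreserves = +$1901.5M, Δdeposits = +$1054M.
Δrequired reserves = 11% × +$1054M = +$115.94M.
Δexcess reserves = Δreserves − Δrequired = +$1901.5M − (+$115.94M) = +$1785.56 million.

+$1785.56 million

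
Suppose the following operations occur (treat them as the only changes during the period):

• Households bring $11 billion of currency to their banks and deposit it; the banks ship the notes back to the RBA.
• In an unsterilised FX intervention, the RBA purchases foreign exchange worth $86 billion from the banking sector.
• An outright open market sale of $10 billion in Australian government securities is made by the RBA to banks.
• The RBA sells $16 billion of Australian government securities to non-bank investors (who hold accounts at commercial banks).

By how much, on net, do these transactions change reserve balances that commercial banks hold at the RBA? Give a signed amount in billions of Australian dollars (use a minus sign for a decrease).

Currency deposit $11 billion: returned notes are swapped for reserve credit → +$11B.
FX purchase $86 billion: the RBA pays by crediting reserve accounts → +$86B.
OMO sale (to banks) $10 billion: the buying banks pay out of their reserve balances → −$10B.
Asset sale (to non-banks) $16 billion: the non-bank buyers' banks settle from reserves → −$16B.
Net: 11 + 86 − 10 − 16 = +$71 billion.

+$71 billion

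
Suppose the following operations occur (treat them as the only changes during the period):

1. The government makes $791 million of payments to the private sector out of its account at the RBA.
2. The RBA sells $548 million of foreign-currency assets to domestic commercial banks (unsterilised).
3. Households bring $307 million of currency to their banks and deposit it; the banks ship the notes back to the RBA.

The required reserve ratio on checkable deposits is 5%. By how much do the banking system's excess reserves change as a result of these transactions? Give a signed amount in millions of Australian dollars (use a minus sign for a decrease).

Government spending $791 million: reserves +$791M, deposits +$791M.
FX sale $548 million: reserves −$548M, deposits 0.
Currency deposit $307 million: reserves +$307M, deposits +$307M.
Totals: Δreserves = +$550M, Δdeposits = +$1098M.
Δrequired reserves = 5% × +$1098M = +$54.9M.
Δexcess reserves = Δreserves − Δrequired = +$550M − (+$54.9M) = +$495.1 million.

+$495.1 million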